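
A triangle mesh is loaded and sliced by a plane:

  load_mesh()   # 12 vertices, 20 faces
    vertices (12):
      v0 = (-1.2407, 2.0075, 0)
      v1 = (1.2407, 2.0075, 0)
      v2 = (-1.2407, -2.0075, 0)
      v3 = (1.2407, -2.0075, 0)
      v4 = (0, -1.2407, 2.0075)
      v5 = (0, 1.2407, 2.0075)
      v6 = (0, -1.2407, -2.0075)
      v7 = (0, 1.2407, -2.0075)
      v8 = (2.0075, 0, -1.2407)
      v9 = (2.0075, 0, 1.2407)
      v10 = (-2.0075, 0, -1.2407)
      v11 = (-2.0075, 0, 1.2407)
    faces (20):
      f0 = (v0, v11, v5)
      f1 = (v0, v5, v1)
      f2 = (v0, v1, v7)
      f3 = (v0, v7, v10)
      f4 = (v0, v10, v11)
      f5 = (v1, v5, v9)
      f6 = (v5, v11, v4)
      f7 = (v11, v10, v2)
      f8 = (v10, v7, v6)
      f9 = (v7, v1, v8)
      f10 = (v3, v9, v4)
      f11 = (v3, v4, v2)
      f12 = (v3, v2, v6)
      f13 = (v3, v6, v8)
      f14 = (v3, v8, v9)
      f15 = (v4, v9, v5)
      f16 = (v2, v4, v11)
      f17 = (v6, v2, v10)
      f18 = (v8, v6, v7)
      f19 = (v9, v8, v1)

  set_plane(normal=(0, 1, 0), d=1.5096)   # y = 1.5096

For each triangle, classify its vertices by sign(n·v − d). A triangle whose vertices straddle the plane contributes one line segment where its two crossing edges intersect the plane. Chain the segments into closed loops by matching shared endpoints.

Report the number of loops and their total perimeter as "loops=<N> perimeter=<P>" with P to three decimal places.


loops=1 perimeter=8.604

Straddling triangles (8 of 20):
  (v0,v11,v5) [+--] → (-1.43088, 1.5096, 0.307718)–(-0.435086, 1.5096, 1.30351)  len=1.4083
  (v0,v5,v1) [+-+] → (-0.435086, 1.5096, 1.30351)–(0.435086, 1.5096, 1.30351)  len=0.8702
  (v0,v1,v7) [++-] → (0.435086, 1.5096, -1.30351)–(-0.435086, 1.5096, -1.30351)  len=0.8702
  (v0,v7,v10) [+--] → (-0.435086, 1.5096, -1.30351)–(-1.43088, 1.5096, -0.307718)  len=1.4083
  (v0,v10,v11) [+--] → (-1.43088, 1.5096, -0.307718)–(-1.43088, 1.5096, 0.307718)  len=0.6154
  (v1,v5,v9) [+--] → (0.435086, 1.5096, 1.30351)–(1.43088, 1.5096, 0.307718)  len=1.4083
  (v7,v1,v8) [-+-] → (0.435086, 1.5096, -1.30351)–(1.43088, 1.5096, -0.307718)  len=1.4083
  (v9,v8,v1) [--+] → (1.43088, 1.5096, -0.307718)–(1.43088, 1.5096, 0.307718)  len=0.6154

Chained into 1 loop(s):
  loop 1: 8 segments, perimeter = 8.6043
Total perimeter = 8.604


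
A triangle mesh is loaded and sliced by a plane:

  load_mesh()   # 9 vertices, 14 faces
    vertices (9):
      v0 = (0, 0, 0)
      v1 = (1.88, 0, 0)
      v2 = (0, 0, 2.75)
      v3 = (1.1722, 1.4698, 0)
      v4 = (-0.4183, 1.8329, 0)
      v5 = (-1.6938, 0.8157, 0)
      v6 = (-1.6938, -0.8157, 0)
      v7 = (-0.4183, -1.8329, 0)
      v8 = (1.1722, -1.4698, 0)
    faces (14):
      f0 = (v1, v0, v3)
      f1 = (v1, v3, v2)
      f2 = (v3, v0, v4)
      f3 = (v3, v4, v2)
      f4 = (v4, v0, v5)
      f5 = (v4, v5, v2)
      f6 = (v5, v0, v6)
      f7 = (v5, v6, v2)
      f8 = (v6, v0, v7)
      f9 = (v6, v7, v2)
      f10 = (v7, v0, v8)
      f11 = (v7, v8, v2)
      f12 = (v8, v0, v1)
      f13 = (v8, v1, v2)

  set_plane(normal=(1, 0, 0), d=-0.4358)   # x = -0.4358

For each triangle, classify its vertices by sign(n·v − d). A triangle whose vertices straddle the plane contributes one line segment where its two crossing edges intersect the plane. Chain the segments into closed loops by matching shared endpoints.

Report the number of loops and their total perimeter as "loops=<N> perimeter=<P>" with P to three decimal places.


loops=1 perimeter=9.258

Straddling triangles (6 of 14):
  (v4,v0,v5) [++-] → (-0.4358, 0.209873, 0)–(-0.4358, 1.81894, 0)  len=1.6091
  (v4,v5,v2) [+-+] → (-0.4358, 1.81894, 0)–(-0.4358, 0.209873, 2.04245)  len=2.6001
  (v5,v0,v6) [-+-] → (-0.4358, 0.209873, 0)–(-0.4358, -0.209873, 0)  len=0.4197
  (v5,v6,v2) [--+] → (-0.4358, -0.209873, 2.04245)–(-0.4358, 0.209873, 2.04245)  len=0.4197
  (v6,v0,v7) [-++] → (-0.4358, -0.209873, 0)–(-0.4358, -1.81894, 0)  len=1.6091
  (v6,v7,v2) [-++] → (-0.4358, -1.81894, 0)–(-0.4358, -0.209873, 2.04245)  len=2.6001

Chained into 1 loop(s):
  loop 1: 6 segments, perimeter = 9.2579
Total perimeter = 9.258


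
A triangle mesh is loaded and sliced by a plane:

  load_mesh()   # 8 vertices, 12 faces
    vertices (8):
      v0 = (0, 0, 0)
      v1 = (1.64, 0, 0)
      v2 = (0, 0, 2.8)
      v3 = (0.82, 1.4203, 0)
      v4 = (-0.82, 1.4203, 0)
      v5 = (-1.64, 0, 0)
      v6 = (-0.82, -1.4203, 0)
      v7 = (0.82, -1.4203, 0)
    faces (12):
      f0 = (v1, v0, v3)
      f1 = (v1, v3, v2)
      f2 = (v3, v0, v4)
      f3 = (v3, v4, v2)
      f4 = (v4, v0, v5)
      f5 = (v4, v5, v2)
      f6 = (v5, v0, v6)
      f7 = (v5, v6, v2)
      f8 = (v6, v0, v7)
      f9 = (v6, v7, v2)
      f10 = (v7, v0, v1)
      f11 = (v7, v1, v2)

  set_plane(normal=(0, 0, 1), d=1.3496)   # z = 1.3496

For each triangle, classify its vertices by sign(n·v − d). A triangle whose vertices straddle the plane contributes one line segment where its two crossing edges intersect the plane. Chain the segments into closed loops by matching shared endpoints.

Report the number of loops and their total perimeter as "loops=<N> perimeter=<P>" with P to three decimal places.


loops=1 perimeter=5.097

Straddling triangles (6 of 12):
  (v1,v3,v2) [--+] → (0.42476, 0.735715, 1.3496)–(0.84952, 0, 1.3496)  len=0.8495
  (v3,v4,v2) [--+] → (-0.42476, 0.735715, 1.3496)–(0.42476, 0.735715, 1.3496)  len=0.8495
  (v4,v5,v2) [--+] → (-0.84952, 0, 1.3496)–(-0.42476, 0.735715, 1.3496)  len=0.8495
  (v5,v6,v2) [--+] → (-0.42476, -0.735715, 1.3496)–(-0.84952, 0, 1.3496)  len=0.8495
  (v6,v7,v2) [--+] → (0.42476, -0.735715, 1.3496)–(-0.42476, -0.735715, 1.3496)  len=0.8495
  (v7,v1,v2) [--+] → (0.84952, 0, 1.3496)–(0.42476, -0.735715, 1.3496)  len=0.8495

Chained into 1 loop(s):
  loop 1: 6 segments, perimeter = 5.0972
Total perimeter = 5.097


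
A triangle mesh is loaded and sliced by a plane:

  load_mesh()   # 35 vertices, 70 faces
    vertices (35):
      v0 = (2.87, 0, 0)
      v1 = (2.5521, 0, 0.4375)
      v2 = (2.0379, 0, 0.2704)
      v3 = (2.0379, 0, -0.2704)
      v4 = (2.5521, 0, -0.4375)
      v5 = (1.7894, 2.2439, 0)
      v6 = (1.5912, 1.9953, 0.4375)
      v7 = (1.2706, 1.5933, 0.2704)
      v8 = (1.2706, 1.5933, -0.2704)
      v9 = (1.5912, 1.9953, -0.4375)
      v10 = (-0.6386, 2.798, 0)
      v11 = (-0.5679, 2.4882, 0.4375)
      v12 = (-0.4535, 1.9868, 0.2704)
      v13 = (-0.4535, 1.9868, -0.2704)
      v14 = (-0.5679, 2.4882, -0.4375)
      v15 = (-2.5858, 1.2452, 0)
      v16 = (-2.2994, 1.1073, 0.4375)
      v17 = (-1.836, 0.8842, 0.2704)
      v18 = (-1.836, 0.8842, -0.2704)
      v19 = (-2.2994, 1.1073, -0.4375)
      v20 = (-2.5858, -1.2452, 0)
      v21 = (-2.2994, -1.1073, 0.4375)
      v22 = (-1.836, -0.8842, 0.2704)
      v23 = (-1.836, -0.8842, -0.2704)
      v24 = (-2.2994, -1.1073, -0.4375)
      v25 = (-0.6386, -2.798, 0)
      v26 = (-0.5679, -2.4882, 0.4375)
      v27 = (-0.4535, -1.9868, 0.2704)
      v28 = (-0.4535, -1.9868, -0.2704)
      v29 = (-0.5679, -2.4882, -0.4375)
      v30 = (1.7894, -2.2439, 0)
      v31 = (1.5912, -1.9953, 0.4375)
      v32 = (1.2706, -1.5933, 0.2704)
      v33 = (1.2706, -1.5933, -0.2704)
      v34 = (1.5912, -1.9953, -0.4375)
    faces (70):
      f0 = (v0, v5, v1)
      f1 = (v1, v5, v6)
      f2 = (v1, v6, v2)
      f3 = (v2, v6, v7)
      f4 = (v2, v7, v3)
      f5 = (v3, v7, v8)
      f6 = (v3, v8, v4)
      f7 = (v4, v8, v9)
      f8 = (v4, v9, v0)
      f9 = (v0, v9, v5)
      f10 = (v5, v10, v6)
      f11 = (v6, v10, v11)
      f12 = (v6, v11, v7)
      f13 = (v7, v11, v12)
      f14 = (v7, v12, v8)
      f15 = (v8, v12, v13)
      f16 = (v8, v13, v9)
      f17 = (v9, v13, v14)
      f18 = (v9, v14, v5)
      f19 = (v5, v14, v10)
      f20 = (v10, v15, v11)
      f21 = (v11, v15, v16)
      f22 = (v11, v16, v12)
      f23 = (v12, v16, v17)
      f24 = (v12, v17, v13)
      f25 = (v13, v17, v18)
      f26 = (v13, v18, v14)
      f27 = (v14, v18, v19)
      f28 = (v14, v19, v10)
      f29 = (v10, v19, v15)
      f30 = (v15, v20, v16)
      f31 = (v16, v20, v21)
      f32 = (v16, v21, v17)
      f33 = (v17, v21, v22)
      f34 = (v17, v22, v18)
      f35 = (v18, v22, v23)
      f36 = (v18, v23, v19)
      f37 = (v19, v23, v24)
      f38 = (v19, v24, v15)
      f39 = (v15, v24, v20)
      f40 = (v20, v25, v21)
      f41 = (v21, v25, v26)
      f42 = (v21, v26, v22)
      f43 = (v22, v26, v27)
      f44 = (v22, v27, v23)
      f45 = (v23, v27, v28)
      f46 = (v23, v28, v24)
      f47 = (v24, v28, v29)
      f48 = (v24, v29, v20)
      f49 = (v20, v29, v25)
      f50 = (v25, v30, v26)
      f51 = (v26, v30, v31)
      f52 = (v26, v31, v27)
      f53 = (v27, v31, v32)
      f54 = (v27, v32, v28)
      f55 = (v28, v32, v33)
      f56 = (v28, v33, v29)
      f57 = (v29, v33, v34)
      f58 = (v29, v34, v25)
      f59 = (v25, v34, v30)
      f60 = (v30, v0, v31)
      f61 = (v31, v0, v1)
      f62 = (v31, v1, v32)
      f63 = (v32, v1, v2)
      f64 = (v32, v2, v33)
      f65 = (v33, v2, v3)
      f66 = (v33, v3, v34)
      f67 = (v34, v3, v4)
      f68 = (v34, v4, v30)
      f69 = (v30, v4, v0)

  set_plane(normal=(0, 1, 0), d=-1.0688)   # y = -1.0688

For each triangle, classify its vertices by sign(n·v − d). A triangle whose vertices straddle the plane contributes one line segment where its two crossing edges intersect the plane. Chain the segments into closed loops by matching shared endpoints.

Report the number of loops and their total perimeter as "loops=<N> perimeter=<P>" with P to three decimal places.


loops=2 perimeter=5.721

Straddling triangles (22 of 70):
  (v15,v20,v16) [+-+] → (-2.5858, -1.0688, 0)–(-2.56432, -1.0688, 0.0328055)  len=0.0392
  (v16,v20,v21) [+--] → (-2.56432, -1.0688, 0.0328055)–(-2.2994, -1.0688, 0.4375)  len=0.4837
  (v16,v21,v17) [+-+] → (-2.2994, -1.0688, 0.4375)–(-2.29044, -1.0688, 0.43427)  len=0.0095
  (v17,v21,v22) [+-+] → (-2.29044, -1.0688, 0.43427)–(-2.21943, -1.0688, 0.408664)  len=0.0755
  (v19,v23,v24) [++-] → (-2.21943, -1.0688, -0.408664)–(-2.2994, -1.0688, -0.4375)  len=0.0850
  (v19,v24,v15) [+-+] → (-2.2994, -1.0688, -0.4375)–(-2.30409, -1.0688, -0.43034)  len=0.0086
  (v15,v24,v20) [+--] → (-2.30409, -1.0688, -0.43034)–(-2.5858, -1.0688, 0)  len=0.5143
  (v21,v26,v22) [--+] → (-1.69006, -1.0688, 0.289631)–(-2.21943, -1.0688, 0.408664)  len=0.5426
  (v22,v26,v27) [+--] → (-1.69006, -1.0688, 0.289631)–(-1.60454, -1.0688, 0.2704)  len=0.0877
  (v22,v27,v23) [+-+] → (-1.60454, -1.0688, 0.2704)–(-1.60454, -1.0688, -0.179858)  len=0.4503
  (v23,v27,v28) [+--] → (-1.60454, -1.0688, -0.179858)–(-1.60454, -1.0688, -0.2704)  len=0.0905
  (v23,v28,v24) [+--] → (-1.60454, -1.0688, -0.2704)–(-2.21943, -1.0688, -0.408664)  len=0.6302
  (v30,v0,v31) [-+-] → (2.3553, -1.0688, 0)–(2.185, -1.0688, 0.234351)  len=0.2897
  (v31,v0,v1) [-++] → (2.185, -1.0688, 0.234351)–(2.03739, -1.0688, 0.4375)  len=0.2511
  (v31,v1,v32) [-+-] → (2.03739, -1.0688, 0.4375)–(1.69246, -1.0688, 0.325408)  len=0.3627
  (v32,v1,v2) [-++] → (1.69246, -1.0688, 0.325408)–(1.52319, -1.0688, 0.2704)  len=0.1780
  (v32,v2,v33) [-+-] → (1.52319, -1.0688, 0.2704)–(1.52319, -1.0688, -0.0923735)  len=0.3628
  (v33,v2,v3) [-++] → (1.52319, -1.0688, -0.0923735)–(1.52319, -1.0688, -0.2704)  len=0.1780
  (v33,v3,v34) [-+-] → (1.52319, -1.0688, -0.2704)–(1.79862, -1.0688, -0.359909)  len=0.2896
  (v34,v3,v4) [-++] → (1.79862, -1.0688, -0.359909)–(2.03739, -1.0688, -0.4375)  len=0.2511
  (v34,v4,v30) [-+-] → (2.03739, -1.0688, -0.4375)–(2.18882, -1.0688, -0.229113)  len=0.2576
  (v30,v4,v0) [-++] → (2.18882, -1.0688, -0.229113)–(2.3553, -1.0688, 0)  len=0.2832

Chained into 2 loop(s):
  loop 1: 12 segments, perimeter = 3.0171
  loop 2: 10 segments, perimeter = 2.7038
Total perimeter = 5.721


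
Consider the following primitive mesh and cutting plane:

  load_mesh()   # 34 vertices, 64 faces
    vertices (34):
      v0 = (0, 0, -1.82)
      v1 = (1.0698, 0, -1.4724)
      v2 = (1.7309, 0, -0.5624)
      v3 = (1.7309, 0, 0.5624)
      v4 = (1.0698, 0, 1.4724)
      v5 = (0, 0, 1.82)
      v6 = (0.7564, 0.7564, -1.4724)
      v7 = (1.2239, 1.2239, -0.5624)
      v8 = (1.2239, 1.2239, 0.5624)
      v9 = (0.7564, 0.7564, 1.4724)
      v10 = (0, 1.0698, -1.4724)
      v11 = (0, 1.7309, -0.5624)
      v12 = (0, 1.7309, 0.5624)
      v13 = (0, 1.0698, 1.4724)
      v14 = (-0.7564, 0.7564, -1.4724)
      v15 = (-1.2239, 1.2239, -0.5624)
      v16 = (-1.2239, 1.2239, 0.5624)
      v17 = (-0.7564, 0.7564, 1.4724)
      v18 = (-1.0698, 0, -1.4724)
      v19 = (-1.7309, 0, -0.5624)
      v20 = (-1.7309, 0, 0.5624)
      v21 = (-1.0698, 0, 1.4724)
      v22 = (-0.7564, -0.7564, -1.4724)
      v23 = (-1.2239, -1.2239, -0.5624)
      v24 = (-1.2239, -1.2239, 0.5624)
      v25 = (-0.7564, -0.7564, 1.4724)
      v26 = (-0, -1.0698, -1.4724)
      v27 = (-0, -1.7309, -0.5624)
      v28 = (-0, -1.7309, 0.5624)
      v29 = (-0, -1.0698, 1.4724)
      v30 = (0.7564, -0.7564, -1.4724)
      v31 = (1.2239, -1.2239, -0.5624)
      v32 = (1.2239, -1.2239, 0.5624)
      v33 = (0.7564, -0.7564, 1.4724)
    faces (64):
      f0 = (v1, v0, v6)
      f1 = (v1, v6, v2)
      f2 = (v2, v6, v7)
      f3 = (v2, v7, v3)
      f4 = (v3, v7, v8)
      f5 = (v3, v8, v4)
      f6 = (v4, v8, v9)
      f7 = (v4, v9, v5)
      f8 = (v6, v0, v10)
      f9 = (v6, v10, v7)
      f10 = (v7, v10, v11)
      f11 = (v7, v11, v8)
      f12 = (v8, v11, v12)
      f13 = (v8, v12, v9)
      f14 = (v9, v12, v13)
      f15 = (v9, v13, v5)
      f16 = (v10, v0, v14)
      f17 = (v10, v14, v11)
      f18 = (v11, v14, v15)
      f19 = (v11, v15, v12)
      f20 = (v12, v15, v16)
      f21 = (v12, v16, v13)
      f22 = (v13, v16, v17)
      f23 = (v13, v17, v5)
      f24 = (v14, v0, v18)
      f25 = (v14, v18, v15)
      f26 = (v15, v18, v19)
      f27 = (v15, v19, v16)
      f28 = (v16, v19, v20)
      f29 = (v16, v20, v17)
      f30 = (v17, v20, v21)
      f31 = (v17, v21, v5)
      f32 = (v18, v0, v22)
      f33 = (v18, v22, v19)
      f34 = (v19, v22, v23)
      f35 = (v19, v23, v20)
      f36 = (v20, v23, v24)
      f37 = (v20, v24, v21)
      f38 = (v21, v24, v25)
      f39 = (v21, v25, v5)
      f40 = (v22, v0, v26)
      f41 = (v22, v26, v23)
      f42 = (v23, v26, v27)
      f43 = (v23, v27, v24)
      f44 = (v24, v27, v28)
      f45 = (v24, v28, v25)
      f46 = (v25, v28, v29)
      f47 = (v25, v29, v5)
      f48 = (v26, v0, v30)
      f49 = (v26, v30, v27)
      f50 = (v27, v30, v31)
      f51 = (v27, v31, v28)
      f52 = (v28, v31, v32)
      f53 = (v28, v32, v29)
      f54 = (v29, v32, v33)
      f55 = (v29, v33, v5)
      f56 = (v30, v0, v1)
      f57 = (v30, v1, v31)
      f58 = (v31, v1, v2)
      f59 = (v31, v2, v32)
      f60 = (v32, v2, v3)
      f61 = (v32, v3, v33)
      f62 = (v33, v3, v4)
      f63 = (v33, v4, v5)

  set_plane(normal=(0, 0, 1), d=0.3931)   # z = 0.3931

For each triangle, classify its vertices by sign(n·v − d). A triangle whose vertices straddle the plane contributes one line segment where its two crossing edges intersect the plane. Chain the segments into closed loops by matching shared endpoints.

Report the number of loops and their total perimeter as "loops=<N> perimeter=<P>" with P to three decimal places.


Straddling triangles (16 of 64):
  (v2,v7,v3) [--+] → (1.65459, 0.184216, 0.3931)–(1.7309, 0, 0.3931)  len=0.1994
  (v3,v7,v8) [+-+] → (1.65459, 0.184216, 0.3931)–(1.2239, 1.2239, 0.3931)  len=1.1254
  (v7,v11,v8) [--+] → (1.03968, 1.30021, 0.3931)–(1.2239, 1.2239, 0.3931)  len=0.1994
  (v8,v11,v12) [+-+] → (1.03968, 1.30021, 0.3931)–(0, 1.7309, 0.3931)  len=1.1254
  (v11,v15,v12) [--+] → (-0.184216, 1.65459, 0.3931)–(0, 1.7309, 0.3931)  len=0.1994
  (v12,v15,v16) [+-+] → (-0.184216, 1.65459, 0.3931)–(-1.2239, 1.2239, 0.3931)  len=1.1254
  (v15,v19,v16) [--+] → (-1.30021, 1.03968, 0.3931)–(-1.2239, 1.2239, 0.3931)  len=0.1994
  (v16,v19,v20) [+-+] → (-1.30021, 1.03968, 0.3931)–(-1.7309, 0, 0.3931)  len=1.1254
  (v19,v23,v20) [--+] → (-1.65459, -0.184216, 0.3931)–(-1.7309, 0, 0.3931)  len=0.1994
  (v20,v23,v24) [+-+] → (-1.65459, -0.184216, 0.3931)–(-1.2239, -1.2239, 0.3931)  len=1.1254
  (v23,v27,v24) [--+] → (-1.03968, -1.30021, 0.3931)–(-1.2239, -1.2239, 0.3931)  len=0.1994
  (v24,v27,v28) [+-+] → (-1.03968, -1.30021, 0.3931)–(0, -1.7309, 0.3931)  len=1.1254
  (v27,v31,v28) [--+] → (0.184216, -1.65459, 0.3931)–(0, -1.7309, 0.3931)  len=0.1994
  (v28,v31,v32) [+-+] → (0.184216, -1.65459, 0.3931)–(1.2239, -1.2239, 0.3931)  len=1.1254
  (v31,v2,v32) [--+] → (1.30021, -1.03968, 0.3931)–(1.2239, -1.2239, 0.3931)  len=0.1994
  (v32,v2,v3) [+-+] → (1.30021, -1.03968, 0.3931)–(1.7309, 0, 0.3931)  len=1.1254

Chained into 1 loop(s):
  loop 1: 16 segments, perimeter = 10.5981
Total perimeter = 10.598

loops=1 perimeter=10.598


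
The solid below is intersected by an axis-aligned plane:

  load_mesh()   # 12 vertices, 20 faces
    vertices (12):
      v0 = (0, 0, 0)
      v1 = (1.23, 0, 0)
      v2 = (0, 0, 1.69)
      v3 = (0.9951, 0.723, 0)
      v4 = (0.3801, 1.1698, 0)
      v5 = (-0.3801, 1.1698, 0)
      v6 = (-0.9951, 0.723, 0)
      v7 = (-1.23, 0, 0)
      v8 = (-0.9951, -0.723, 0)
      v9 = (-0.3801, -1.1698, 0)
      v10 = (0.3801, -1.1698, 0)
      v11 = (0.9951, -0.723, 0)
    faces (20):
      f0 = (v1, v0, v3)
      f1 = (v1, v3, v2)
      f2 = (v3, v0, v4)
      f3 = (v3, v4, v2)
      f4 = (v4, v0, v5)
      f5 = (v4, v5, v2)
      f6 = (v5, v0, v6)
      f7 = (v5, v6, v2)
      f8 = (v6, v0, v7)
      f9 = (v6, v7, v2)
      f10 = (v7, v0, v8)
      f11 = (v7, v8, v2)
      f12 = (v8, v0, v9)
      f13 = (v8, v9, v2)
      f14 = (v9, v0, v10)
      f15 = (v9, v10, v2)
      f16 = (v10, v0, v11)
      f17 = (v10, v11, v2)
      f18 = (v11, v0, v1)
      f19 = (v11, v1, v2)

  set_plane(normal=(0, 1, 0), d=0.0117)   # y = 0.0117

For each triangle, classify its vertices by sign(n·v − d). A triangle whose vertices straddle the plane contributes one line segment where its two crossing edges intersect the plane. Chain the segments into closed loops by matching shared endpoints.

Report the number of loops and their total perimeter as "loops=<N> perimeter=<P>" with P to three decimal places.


loops=1 perimeter=6.605

Straddling triangles (10 of 20):
  (v1,v0,v3) [--+] → (0.0161033, 0.0117, 0)–(1.2262, 0.0117, 0)  len=1.2101
  (v1,v3,v2) [-+-] → (1.2262, 0.0117, 0)–(0.0161033, 0.0117, 1.66265)  len=2.0564
  (v3,v0,v4) [+-+] → (0.0161033, 0.0117, 0)–(0.00380165, 0.0117, 0)  len=0.0123
  (v3,v4,v2) [++-] → (0.00380165, 0.0117, 1.6731)–(0.0161033, 0.0117, 1.66265)  len=0.0161
  (v4,v0,v5) [+-+] → (0.00380165, 0.0117, 0)–(-0.00380165, 0.0117, 0)  len=0.0076
  (v4,v5,v2) [++-] → (-0.00380165, 0.0117, 1.6731)–(0.00380165, 0.0117, 1.6731)  len=0.0076
  (v5,v0,v6) [+-+] → (-0.00380165, 0.0117, 0)–(-0.0161033, 0.0117, 0)  len=0.0123
  (v5,v6,v2) [++-] → (-0.0161033, 0.0117, 1.66265)–(-0.00380165, 0.0117, 1.6731)  len=0.0161
  (v6,v0,v7) [+--] → (-0.0161033, 0.0117, 0)–(-1.2262, 0.0117, 0)  len=1.2101
  (v6,v7,v2) [+--] → (-1.2262, 0.0117, 0)–(-0.0161033, 0.0117, 1.66265)  len=2.0564

Chained into 1 loop(s):
  loop 1: 10 segments, perimeter = 6.6051
Total perimeter = 6.605


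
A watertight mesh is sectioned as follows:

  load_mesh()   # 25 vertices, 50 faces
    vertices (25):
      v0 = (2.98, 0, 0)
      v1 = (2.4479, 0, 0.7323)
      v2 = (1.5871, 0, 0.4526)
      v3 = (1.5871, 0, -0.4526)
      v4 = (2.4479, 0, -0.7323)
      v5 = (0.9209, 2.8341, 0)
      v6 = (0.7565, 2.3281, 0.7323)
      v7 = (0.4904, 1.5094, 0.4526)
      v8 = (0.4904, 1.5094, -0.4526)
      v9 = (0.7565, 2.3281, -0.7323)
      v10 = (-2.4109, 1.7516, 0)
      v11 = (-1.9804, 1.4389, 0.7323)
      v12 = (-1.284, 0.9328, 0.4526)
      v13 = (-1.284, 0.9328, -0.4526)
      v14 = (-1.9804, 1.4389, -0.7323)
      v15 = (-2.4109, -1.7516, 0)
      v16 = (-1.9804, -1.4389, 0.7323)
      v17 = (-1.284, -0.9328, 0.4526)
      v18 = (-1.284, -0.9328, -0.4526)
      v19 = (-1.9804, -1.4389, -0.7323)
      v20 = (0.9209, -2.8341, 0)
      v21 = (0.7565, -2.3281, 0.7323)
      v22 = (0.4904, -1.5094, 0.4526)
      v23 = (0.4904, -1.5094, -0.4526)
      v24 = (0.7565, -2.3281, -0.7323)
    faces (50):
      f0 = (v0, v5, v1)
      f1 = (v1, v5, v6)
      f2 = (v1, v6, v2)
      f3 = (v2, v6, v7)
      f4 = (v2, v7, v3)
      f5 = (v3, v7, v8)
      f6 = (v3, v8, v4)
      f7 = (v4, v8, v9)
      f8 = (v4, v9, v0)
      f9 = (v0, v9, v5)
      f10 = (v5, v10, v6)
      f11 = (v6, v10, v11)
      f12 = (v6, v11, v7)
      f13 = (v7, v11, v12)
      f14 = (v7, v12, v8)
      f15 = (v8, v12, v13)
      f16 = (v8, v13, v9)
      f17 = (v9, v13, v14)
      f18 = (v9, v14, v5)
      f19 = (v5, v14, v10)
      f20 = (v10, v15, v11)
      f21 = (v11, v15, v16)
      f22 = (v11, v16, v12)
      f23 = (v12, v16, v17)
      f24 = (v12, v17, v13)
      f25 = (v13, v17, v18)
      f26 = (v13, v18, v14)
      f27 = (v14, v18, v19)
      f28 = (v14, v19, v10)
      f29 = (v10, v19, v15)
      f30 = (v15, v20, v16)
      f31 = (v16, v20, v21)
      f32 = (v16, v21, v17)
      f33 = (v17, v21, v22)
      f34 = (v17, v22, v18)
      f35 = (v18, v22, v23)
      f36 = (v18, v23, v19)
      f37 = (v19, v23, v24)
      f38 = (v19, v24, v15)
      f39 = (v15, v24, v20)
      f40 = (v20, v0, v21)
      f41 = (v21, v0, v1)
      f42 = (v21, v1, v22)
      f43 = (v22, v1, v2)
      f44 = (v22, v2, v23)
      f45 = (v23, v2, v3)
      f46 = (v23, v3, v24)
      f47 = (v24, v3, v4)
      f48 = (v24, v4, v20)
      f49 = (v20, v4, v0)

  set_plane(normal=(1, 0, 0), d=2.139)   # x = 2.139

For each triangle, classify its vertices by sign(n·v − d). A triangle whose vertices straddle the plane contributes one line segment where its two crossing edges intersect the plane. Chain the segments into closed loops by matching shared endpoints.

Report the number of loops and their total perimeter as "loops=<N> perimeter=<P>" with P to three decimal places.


loops=1 perimeter=5.890

Straddling triangles (14 of 50):
  (v0,v5,v1) [+-+] → (2.139, 1.15753, 0)–(2.139, 0.573316, 0.584162)  len=0.8262
  (v1,v5,v6) [+--] → (2.139, 0.573316, 0.584162)–(2.139, 0.42518, 0.7323)  len=0.2095
  (v1,v6,v2) [+--] → (2.139, 0.42518, 0.7323)–(2.139, 0, 0.631929)  len=0.4369
  (v3,v8,v4) [--+] → (2.139, 0.238188, -0.688162)–(2.139, 0, -0.631929)  len=0.2447
  (v4,v8,v9) [+--] → (2.139, 0.238188, -0.688162)–(2.139, 0.42518, -0.7323)  len=0.1921
  (v4,v9,v0) [+-+] → (2.139, 0.42518, -0.7323)–(2.139, 0.880563, -0.27698)  len=0.6440
  (v0,v9,v5) [+--] → (2.139, 0.880563, -0.27698)–(2.139, 1.15753, 0)  len=0.3917
  (v20,v0,v21) [-+-] → (2.139, -1.15753, 0)–(2.139, -0.880563, 0.27698)  len=0.3917
  (v21,v0,v1) [-++] → (2.139, -0.880563, 0.27698)–(2.139, -0.42518, 0.7323)  len=0.6440
  (v21,v1,v22) [-+-] → (2.139, -0.42518, 0.7323)–(2.139, -0.238188, 0.688162)  len=0.1921
  (v22,v1,v2) [-+-] → (2.139, -0.238188, 0.688162)–(2.139, 0, 0.631929)  len=0.2447
  (v24,v3,v4) [--+] → (2.139, 0, -0.631929)–(2.139, -0.42518, -0.7323)  len=0.4369
  (v24,v4,v20) [-+-] → (2.139, -0.42518, -0.7323)–(2.139, -0.573316, -0.584162)  len=0.2095
  (v20,v4,v0) [-++] → (2.139, -0.573316, -0.584162)–(2.139, -1.15753, 0)  len=0.8262

Chained into 1 loop(s):
  loop 1: 14 segments, perimeter = 5.8901
Total perimeter = 5.890


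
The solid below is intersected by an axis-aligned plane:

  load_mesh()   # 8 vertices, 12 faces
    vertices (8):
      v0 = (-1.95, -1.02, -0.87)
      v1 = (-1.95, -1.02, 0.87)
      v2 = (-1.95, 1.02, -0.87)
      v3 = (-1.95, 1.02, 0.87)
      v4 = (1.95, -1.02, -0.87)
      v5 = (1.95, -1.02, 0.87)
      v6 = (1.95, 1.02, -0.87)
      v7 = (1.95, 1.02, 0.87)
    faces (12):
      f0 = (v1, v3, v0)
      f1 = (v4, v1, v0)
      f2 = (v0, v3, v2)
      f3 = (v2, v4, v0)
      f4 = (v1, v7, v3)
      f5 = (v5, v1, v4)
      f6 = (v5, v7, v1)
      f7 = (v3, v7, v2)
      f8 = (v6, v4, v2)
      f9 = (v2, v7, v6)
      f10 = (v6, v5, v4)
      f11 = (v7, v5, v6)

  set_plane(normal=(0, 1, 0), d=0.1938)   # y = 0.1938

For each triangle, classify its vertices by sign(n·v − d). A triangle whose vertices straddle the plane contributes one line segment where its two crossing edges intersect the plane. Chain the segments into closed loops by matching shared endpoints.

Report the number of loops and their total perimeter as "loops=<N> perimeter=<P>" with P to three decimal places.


loops=1 perimeter=11.280

Straddling triangles (8 of 12):
  (v1,v3,v0) [-+-] → (-1.95, 0.1938, 0.87)–(-1.95, 0.1938, 0.1653)  len=0.7047
  (v0,v3,v2) [-++] → (-1.95, 0.1938, 0.1653)–(-1.95, 0.1938, -0.87)  len=1.0353
  (v2,v4,v0) [+--] → (-0.3705, 0.1938, -0.87)–(-1.95, 0.1938, -0.87)  len=1.5795
  (v1,v7,v3) [-++] → (0.3705, 0.1938, 0.87)–(-1.95, 0.1938, 0.87)  len=2.3205
  (v5,v7,v1) [-+-] → (1.95, 0.1938, 0.87)–(0.3705, 0.1938, 0.87)  len=1.5795
  (v6,v4,v2) [+-+] → (1.95, 0.1938, -0.87)–(-0.3705, 0.1938, -0.87)  len=2.3205
  (v6,v5,v4) [+--] → (1.95, 0.1938, -0.1653)–(1.95, 0.1938, -0.87)  len=0.7047
  (v7,v5,v6) [+-+] → (1.95, 0.1938, 0.87)–(1.95, 0.1938, -0.1653)  len=1.0353

Chained into 1 loop(s):
  loop 1: 8 segments, perimeter = 11.2800
Total perimeter = 11.280


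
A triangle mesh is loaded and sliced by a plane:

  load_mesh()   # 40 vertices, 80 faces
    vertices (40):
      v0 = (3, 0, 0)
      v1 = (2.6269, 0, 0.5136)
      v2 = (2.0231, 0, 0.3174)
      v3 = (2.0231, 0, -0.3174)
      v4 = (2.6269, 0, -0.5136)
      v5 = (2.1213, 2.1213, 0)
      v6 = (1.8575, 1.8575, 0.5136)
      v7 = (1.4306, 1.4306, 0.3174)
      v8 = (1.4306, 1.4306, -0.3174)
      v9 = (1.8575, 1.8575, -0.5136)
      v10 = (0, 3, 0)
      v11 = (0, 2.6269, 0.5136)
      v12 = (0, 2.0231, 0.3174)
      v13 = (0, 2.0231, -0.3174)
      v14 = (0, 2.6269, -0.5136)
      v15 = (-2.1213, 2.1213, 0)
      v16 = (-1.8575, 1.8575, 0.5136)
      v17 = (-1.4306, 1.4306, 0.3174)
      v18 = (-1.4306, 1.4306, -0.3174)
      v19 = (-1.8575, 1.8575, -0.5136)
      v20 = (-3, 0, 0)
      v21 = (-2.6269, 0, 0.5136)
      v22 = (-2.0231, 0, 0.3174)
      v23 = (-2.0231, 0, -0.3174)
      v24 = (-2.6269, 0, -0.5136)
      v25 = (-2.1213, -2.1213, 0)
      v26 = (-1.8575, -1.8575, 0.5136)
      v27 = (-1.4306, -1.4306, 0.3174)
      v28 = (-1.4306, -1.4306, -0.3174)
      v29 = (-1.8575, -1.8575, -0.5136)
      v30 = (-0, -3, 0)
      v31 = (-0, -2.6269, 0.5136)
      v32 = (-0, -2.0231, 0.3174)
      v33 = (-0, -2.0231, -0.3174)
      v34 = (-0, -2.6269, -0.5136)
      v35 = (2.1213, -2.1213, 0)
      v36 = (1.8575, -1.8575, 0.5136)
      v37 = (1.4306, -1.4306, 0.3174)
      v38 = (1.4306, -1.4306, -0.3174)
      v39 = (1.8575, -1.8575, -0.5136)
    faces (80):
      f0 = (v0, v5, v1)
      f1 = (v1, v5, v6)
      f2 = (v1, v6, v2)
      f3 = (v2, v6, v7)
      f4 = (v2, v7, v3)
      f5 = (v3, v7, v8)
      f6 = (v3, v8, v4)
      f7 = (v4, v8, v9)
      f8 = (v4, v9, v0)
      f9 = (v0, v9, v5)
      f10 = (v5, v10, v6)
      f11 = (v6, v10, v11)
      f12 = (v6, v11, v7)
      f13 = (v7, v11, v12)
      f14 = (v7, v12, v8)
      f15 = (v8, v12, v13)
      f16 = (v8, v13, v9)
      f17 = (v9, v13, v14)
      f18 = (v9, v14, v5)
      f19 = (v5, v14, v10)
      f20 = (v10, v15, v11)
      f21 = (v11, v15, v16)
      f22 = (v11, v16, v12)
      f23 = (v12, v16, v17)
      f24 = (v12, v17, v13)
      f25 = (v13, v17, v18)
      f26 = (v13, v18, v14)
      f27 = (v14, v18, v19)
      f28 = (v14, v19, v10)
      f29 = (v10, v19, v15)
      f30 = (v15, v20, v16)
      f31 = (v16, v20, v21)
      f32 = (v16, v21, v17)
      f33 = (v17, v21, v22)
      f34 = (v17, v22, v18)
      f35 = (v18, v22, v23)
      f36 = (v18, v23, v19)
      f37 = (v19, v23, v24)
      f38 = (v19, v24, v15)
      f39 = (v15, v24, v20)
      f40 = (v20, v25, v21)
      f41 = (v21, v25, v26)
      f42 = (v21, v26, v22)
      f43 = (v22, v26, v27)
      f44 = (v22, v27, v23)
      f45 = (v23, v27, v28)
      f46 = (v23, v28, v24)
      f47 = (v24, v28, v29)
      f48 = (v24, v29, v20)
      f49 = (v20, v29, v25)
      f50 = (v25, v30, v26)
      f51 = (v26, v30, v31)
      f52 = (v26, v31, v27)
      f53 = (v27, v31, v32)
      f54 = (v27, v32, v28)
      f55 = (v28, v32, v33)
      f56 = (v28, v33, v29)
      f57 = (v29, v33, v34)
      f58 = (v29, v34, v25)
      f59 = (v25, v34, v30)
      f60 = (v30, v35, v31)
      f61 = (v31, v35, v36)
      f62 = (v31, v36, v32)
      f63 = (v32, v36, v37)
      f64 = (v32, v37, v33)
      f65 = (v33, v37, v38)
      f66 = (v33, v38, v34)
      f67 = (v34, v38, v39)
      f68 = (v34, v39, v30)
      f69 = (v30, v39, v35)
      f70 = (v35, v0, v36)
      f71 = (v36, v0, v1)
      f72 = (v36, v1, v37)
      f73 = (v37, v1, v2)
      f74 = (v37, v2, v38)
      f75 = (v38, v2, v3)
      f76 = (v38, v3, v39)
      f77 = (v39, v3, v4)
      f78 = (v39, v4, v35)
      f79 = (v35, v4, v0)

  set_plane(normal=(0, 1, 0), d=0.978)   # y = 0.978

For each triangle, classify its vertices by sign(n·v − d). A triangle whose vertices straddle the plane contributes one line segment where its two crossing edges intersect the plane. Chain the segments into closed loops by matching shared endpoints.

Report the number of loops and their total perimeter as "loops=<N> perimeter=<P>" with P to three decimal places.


loops=2 perimeter=6.348

Straddling triangles (20 of 80):
  (v0,v5,v1) [-+-] → (2.59489, 0.978, 0)–(2.3938, 0.978, 0.276811)  len=0.3421
  (v1,v5,v6) [-++] → (2.3938, 0.978, 0.276811)–(2.2218, 0.978, 0.5136)  len=0.2927
  (v1,v6,v2) [-+-] → (2.2218, 0.978, 0.5136)–(1.93591, 0.978, 0.420702)  len=0.3006
  (v2,v6,v7) [-++] → (1.93591, 0.978, 0.420702)–(1.61805, 0.978, 0.3174)  len=0.3342
  (v2,v7,v3) [-+-] → (1.61805, 0.978, 0.3174)–(1.61805, 0.978, 0.116568)  len=0.2008
  (v3,v7,v8) [-++] → (1.61805, 0.978, 0.116568)–(1.61805, 0.978, -0.3174)  len=0.4340
  (v3,v8,v4) [-+-] → (1.61805, 0.978, -0.3174)–(1.80907, 0.978, -0.379472)  len=0.2009
  (v4,v8,v9) [-++] → (1.80907, 0.978, -0.379472)–(2.2218, 0.978, -0.5136)  len=0.4340
  (v4,v9,v0) [-+-] → (2.2218, 0.978, -0.5136)–(2.39846, 0.978, -0.270418)  len=0.3006
  (v0,v9,v5) [-++] → (2.39846, 0.978, -0.270418)–(2.59489, 0.978, 0)  len=0.3342
  (v15,v20,v16) [+-+] → (-2.59489, 0.978, 0)–(-2.39846, 0.978, 0.270418)  len=0.3342
  (v16,v20,v21) [+--] → (-2.39846, 0.978, 0.270418)–(-2.2218, 0.978, 0.5136)  len=0.3006
  (v16,v21,v17) [+-+] → (-2.2218, 0.978, 0.5136)–(-1.80907, 0.978, 0.379472)  len=0.4340
  (v17,v21,v22) [+--] → (-1.80907, 0.978, 0.379472)–(-1.61805, 0.978, 0.3174)  len=0.2009
  (v17,v22,v18) [+-+] → (-1.61805, 0.978, 0.3174)–(-1.61805, 0.978, -0.116568)  len=0.4340
  (v18,v22,v23) [+--] → (-1.61805, 0.978, -0.116568)–(-1.61805, 0.978, -0.3174)  len=0.2008
  (v18,v23,v19) [+-+] → (-1.61805, 0.978, -0.3174)–(-1.93591, 0.978, -0.420702)  len=0.3342
  (v19,v23,v24) [+--] → (-1.93591, 0.978, -0.420702)–(-2.2218, 0.978, -0.5136)  len=0.3006
  (v19,v24,v15) [+-+] → (-2.2218, 0.978, -0.5136)–(-2.3938, 0.978, -0.276811)  len=0.2927
  (v15,v24,v20) [+--] → (-2.3938, 0.978, -0.276811)–(-2.59489, 0.978, 0)  len=0.3421

Chained into 2 loop(s):
  loop 1: 10 segments, perimeter = 3.1741
  loop 2: 10 segments, perimeter = 3.1741
Total perimeter = 6.348


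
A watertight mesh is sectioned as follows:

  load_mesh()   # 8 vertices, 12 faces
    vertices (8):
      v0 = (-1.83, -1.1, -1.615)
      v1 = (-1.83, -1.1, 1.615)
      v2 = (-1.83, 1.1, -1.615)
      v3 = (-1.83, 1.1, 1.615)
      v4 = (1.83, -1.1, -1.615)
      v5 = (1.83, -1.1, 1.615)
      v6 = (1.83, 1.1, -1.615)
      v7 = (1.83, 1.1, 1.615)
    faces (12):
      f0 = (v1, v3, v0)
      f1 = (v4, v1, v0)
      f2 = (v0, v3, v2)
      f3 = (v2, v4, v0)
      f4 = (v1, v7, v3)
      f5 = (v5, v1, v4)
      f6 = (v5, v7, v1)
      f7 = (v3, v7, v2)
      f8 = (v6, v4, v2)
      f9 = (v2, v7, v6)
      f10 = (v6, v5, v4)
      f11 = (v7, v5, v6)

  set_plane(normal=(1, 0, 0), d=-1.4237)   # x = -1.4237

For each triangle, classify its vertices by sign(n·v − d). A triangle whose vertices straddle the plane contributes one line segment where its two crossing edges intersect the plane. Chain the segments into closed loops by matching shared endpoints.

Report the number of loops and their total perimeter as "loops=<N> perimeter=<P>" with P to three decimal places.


Straddling triangles (8 of 12):
  (v4,v1,v0) [+--] → (-1.4237, -1.1, 1.25643)–(-1.4237, -1.1, -1.615)  len=2.8714
  (v2,v4,v0) [-+-] → (-1.4237, 0.855776, -1.615)–(-1.4237, -1.1, -1.615)  len=1.9558
  (v1,v7,v3) [-+-] → (-1.4237, -0.855776, 1.615)–(-1.4237, 1.1, 1.615)  len=1.9558
  (v5,v1,v4) [+-+] → (-1.4237, -1.1, 1.615)–(-1.4237, -1.1, 1.25643)  len=0.3586
  (v5,v7,v1) [++-] → (-1.4237, -0.855776, 1.615)–(-1.4237, -1.1, 1.615)  len=0.2442
  (v3,v7,v2) [-+-] → (-1.4237, 1.1, 1.615)–(-1.4237, 1.1, -1.25643)  len=2.8714
  (v6,v4,v2) [++-] → (-1.4237, 0.855776, -1.615)–(-1.4237, 1.1, -1.615)  len=0.2442
  (v2,v7,v6) [-++] → (-1.4237, 1.1, -1.25643)–(-1.4237, 1.1, -1.615)  len=0.3586

Chained into 1 loop(s):
  loop 1: 8 segments, perimeter = 10.8600
Total perimeter = 10.860

loops=1 perimeter=10.860


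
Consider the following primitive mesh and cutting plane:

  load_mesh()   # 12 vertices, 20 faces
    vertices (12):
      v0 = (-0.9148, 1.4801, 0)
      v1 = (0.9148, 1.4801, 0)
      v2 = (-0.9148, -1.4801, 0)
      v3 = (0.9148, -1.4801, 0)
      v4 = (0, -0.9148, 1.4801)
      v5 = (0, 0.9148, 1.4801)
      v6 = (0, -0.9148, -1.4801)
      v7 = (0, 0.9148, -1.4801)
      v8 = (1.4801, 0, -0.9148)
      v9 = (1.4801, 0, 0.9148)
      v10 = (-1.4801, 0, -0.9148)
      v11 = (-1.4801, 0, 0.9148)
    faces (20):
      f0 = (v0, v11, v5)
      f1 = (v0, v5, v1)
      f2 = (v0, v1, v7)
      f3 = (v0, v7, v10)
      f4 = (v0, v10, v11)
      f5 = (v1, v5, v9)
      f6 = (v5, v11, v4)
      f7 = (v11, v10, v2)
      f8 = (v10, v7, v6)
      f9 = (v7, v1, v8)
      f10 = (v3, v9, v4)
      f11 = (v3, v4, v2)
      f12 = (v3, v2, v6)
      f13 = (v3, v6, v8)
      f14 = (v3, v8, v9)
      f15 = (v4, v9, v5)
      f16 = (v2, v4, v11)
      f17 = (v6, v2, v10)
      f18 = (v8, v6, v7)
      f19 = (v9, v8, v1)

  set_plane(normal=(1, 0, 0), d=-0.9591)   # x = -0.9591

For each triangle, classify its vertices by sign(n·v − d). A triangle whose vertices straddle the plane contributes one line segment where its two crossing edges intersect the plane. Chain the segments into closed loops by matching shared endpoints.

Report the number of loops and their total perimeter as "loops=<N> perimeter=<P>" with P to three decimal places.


loops=1 perimeter=7.470

Straddling triangles (8 of 20):
  (v0,v11,v5) [+-+] → (-0.9591, 1.36411, 0.0716887)–(-0.9591, 0.322013, 1.11379)  len=1.4738
  (v0,v7,v10) [++-] → (-0.9591, 0.322013, -1.11379)–(-0.9591, 1.36411, -0.0716887)  len=1.4738
  (v0,v10,v11) [+--] → (-0.9591, 1.36411, -0.0716887)–(-0.9591, 1.36411, 0.0716887)  len=0.1434
  (v5,v11,v4) [+-+] → (-0.9591, 0.322013, 1.11379)–(-0.9591, -0.322013, 1.11379)  len=0.6440
  (v11,v10,v2) [--+] → (-0.9591, -1.36411, -0.0716887)–(-0.9591, -1.36411, 0.0716887)  len=0.1434
  (v10,v7,v6) [-++] → (-0.9591, 0.322013, -1.11379)–(-0.9591, -0.322013, -1.11379)  len=0.6440
  (v2,v4,v11) [++-] → (-0.9591, -0.322013, 1.11379)–(-0.9591, -1.36411, 0.0716887)  len=1.4738
  (v6,v2,v10) [++-] → (-0.9591, -1.36411, -0.0716887)–(-0.9591, -0.322013, -1.11379)  len=1.4738

Chained into 1 loop(s):
  loop 1: 8 segments, perimeter = 7.4698
Total perimeter = 7.470


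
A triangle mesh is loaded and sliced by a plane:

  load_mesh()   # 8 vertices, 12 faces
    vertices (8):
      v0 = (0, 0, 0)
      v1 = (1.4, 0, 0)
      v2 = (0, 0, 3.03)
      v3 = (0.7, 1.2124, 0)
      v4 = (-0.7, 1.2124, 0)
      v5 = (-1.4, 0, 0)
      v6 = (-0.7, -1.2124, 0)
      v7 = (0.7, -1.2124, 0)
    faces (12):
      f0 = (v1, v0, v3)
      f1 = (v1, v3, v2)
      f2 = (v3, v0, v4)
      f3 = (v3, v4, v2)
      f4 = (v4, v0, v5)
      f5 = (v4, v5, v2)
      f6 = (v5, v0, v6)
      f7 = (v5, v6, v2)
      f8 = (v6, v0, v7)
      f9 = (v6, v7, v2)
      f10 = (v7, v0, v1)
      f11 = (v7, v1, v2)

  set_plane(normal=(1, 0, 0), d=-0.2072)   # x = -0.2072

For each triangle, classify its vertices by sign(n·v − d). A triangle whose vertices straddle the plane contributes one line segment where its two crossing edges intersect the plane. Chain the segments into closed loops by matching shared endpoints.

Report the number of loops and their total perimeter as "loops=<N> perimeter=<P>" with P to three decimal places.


Straddling triangles (8 of 12):
  (v3,v0,v4) [++-] → (-0.2072, 0.35887, 0)–(-0.2072, 1.2124, 0)  len=0.8535
  (v3,v4,v2) [+-+] → (-0.2072, 1.2124, 0)–(-0.2072, 0.35887, 2.13312)  len=2.2975
  (v4,v0,v5) [-+-] → (-0.2072, 0.35887, 0)–(-0.2072, 0, 0)  len=0.3589
  (v4,v5,v2) [--+] → (-0.2072, 0, 2.58156)–(-0.2072, 0.35887, 2.13312)  len=0.5744
  (v5,v0,v6) [-+-] → (-0.2072, 0, 0)–(-0.2072, -0.35887, 0)  len=0.3589
  (v5,v6,v2) [--+] → (-0.2072, -0.35887, 2.13312)–(-0.2072, 0, 2.58156)  len=0.5744
  (v6,v0,v7) [-++] → (-0.2072, -0.35887, 0)–(-0.2072, -1.2124, 0)  len=0.8535
  (v6,v7,v2) [-++] → (-0.2072, -1.2124, 0)–(-0.2072, -0.35887, 2.13312)  len=2.2975

Chained into 1 loop(s):
  loop 1: 8 segments, perimeter = 8.1686
Total perimeter = 8.169

loops=1 perimeter=8.169


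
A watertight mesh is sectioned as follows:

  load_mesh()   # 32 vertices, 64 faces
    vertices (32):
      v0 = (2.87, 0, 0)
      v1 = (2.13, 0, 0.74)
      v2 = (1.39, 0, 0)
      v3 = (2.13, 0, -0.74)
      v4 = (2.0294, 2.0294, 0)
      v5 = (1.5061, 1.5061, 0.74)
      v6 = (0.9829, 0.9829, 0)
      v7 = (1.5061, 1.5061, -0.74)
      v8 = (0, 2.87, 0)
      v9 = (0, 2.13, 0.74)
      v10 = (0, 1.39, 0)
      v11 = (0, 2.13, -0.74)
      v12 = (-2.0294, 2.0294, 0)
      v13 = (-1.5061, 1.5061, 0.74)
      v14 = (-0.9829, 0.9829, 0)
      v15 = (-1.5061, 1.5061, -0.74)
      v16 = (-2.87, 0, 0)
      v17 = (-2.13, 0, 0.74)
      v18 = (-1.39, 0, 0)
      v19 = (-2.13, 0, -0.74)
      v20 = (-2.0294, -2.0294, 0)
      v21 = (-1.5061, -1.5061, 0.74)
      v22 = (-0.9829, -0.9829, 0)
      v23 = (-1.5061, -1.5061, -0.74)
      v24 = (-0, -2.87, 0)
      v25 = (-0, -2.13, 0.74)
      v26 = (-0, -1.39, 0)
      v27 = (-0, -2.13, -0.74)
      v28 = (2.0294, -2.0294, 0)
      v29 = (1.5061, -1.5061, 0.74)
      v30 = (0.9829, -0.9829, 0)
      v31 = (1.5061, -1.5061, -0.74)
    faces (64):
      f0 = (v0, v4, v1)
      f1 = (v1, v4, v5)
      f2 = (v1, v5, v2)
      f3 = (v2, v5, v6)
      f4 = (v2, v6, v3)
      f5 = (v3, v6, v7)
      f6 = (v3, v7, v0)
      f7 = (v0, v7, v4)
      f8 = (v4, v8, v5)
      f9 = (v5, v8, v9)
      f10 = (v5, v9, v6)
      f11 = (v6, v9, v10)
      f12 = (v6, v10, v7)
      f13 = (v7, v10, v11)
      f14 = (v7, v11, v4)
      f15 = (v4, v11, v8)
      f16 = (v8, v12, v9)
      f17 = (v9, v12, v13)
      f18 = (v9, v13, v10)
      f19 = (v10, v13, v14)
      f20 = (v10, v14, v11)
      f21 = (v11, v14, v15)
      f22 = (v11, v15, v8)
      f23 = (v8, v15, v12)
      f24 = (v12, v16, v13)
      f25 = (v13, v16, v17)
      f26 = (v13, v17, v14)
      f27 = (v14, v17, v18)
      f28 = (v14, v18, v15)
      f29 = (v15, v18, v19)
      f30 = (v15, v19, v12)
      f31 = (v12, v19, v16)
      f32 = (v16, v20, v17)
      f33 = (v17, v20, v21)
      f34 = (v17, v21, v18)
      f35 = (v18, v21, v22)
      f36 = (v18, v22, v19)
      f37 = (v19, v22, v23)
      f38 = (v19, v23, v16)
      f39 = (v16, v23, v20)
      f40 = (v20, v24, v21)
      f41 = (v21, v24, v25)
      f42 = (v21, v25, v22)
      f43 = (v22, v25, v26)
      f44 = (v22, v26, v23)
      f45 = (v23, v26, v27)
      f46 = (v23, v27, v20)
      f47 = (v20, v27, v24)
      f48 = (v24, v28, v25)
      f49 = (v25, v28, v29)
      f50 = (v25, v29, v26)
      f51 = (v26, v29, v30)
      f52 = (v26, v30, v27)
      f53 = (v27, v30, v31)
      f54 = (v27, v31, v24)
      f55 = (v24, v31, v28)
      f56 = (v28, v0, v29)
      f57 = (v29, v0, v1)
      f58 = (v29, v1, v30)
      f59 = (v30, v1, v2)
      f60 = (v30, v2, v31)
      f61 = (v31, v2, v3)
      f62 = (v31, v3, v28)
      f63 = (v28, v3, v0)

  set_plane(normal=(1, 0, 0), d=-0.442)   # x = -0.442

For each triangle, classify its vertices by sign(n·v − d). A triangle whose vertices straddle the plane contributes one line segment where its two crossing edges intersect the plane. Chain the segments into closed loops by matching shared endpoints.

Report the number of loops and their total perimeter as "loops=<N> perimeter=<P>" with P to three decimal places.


Straddling triangles (16 of 64):
  (v8,v12,v9) [+-+] → (-0.442, 2.68692, 0)–(-0.442, 2.10809, 0.578829)  len=0.8186
  (v9,v12,v13) [+--] → (-0.442, 2.10809, 0.578829)–(-0.442, 1.9469, 0.74)  len=0.2279
  (v9,v13,v10) [+-+] → (-0.442, 1.9469, 0.74)–(-0.442, 1.42407, 0.21717)  len=0.7394
  (v10,v13,v14) [+--] → (-0.442, 1.42407, 0.21717)–(-0.442, 1.20693, 0)  len=0.3071
  (v10,v14,v11) [+-+] → (-0.442, 1.20693, 0)–(-0.442, 1.61416, -0.40723)  len=0.5759
  (v11,v14,v15) [+--] → (-0.442, 1.61416, -0.40723)–(-0.442, 1.9469, -0.74)  len=0.4706
  (v11,v15,v8) [+-+] → (-0.442, 1.9469, -0.74)–(-0.442, 2.46973, -0.21717)  len=0.7394
  (v8,v15,v12) [+--] → (-0.442, 2.46973, -0.21717)–(-0.442, 2.68692, 0)  len=0.3071
  (v20,v24,v21) [-+-] → (-0.442, -2.68692, 0)–(-0.442, -2.46973, 0.21717)  len=0.3071
  (v21,v24,v25) [-++] → (-0.442, -2.46973, 0.21717)–(-0.442, -1.9469, 0.74)  len=0.7394
  (v21,v25,v22) [-+-] → (-0.442, -1.9469, 0.74)–(-0.442, -1.61416, 0.40723)  len=0.4706
  (v22,v25,v26) [-++] → (-0.442, -1.61416, 0.40723)–(-0.442, -1.20693, 0)  len=0.5759
  (v22,v26,v23) [-+-] → (-0.442, -1.20693, 0)–(-0.442, -1.42407, -0.21717)  len=0.3071
  (v23,v26,v27) [-++] → (-0.442, -1.42407, -0.21717)–(-0.442, -1.9469, -0.74)  len=0.7394
  (v23,v27,v20) [-+-] → (-0.442, -1.9469, -0.74)–(-0.442, -2.10809, -0.578829)  len=0.2279
  (v20,v27,v24) [-++] → (-0.442, -2.10809, -0.578829)–(-0.442, -2.68692, 0)  len=0.8186

Chained into 2 loop(s):
  loop 1: 8 segments, perimeter = 4.1861
  loop 2: 8 segments, perimeter = 4.1861
Total perimeter = 8.372

loops=2 perimeter=8.372
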